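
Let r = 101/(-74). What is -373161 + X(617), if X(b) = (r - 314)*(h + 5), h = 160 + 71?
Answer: -16560723/37 ≈ -4.4759e+5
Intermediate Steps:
r = -101/74 (r = 101*(-1/74) = -101/74 ≈ -1.3649)
h = 231
X(b) = -2753766/37 (X(b) = (-101/74 - 314)*(231 + 5) = -23337/74*236 = -2753766/37)
-373161 + X(617) = -373161 - 2753766/37 = -16560723/37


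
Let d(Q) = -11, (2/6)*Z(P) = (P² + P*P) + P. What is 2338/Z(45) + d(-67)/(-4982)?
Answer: 1683293/8743410 ≈ 0.19252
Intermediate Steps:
Z(P) = 3*P + 6*P² (Z(P) = 3*((P² + P*P) + P) = 3*((P² + P²) + P) = 3*(2*P² + P) = 3*(P + 2*P²) = 3*P + 6*P²)
2338/Z(45) + d(-67)/(-4982) = 2338/((3*45*(1 + 2*45))) - 11/(-4982) = 2338/((3*45*(1 + 90))) - 11*(-1/4982) = 2338/((3*45*91)) + 11/4982 = 2338/12285 + 11/4982 = 2338*(1/12285) + 11/4982 = 334/1755 + 11/4982 = 1683293/8743410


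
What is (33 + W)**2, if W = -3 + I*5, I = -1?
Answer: 625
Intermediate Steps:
W = -8 (W = -3 - 1*5 = -3 - 5 = -8)
(33 + W)**2 = (33 - 8)**2 = 25**2 = 625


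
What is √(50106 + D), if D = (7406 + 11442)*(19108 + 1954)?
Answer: √397026682 ≈ 19926.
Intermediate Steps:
D = 396976576 (D = 18848*21062 = 396976576)
√(50106 + D) = √(50106 + 396976576) = √397026682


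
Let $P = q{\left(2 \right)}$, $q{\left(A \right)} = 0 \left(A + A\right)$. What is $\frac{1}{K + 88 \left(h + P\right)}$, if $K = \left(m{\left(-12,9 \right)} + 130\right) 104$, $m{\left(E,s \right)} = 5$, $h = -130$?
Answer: $\frac{1}{2600} \approx 0.00038462$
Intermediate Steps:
$q{\left(A \right)} = 0$ ($q{\left(A \right)} = 0 \cdot 2 A = 0$)
$P = 0$
$K = 14040$ ($K = \left(5 + 130\right) 104 = 135 \cdot 104 = 14040$)
$\frac{1}{K + 88 \left(h + P\right)} = \frac{1}{14040 + 88 \left(-130 + 0\right)} = \frac{1}{14040 + 88 \left(-130\right)} = \frac{1}{14040 - 11440} = \frac{1}{2600}$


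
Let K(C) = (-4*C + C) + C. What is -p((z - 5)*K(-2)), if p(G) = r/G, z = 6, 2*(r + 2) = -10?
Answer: 7/4 ≈ 1.7500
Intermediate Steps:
r = -7 (r = -2 + (½)*(-10) = -2 - 5 = -7)
K(C) = -2*C (K(C) = -3*C + C = -2*C)
p(G) = -7/G
-p((z - 5)*K(-2)) = -(-7)/((6 - 5)*(-2*(-2))) = -(-7)/(1*4) = -(-7)/4 = -1*(-7/4) = 7/4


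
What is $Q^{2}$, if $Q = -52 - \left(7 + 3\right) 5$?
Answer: $10404$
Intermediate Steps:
$Q = -102$ ($Q = -52 - 10 \cdot 5 = -52 - 50 = -102$)
$Q^{2} = \left(-102\right)^{2} = 10404$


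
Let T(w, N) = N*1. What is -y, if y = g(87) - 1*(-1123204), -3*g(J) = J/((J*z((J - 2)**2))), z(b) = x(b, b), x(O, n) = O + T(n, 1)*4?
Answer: -24358925147/21687 ≈ -1.1232e+6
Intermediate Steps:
T(w, N) = N
x(O, n) = 4 + O (x(O, n) = O + 1*4 = O + 4 = 4 + O)
z(b) = 4 + b
g(J) = -1/(3*(4 + (-2 + J)**2)) (g(J) = -J/(3*(J*(4 + (J - 2)**2))) = -J/(3*(J*(4 + (-2 + J)**2))) = -J*1/(J*(4 + (-2 + J)**2))/3 = -1/(3*(4 + (-2 + J)**2)))
y = 24358925147/21687 (y = -1/(12 + 3*(-2 + 87)**2) - 1*(-1123204) = -1/(12 + 3*85**2) + 1123204 = -1/(12 + 3*7225) + 1123204 = -1/(12 + 21675) + 1123204 = -1/21687 + 1123204 = 24358925147/21687 ≈ 1.1232e+6)
-y = -1*24358925147/21687 = -24358925147/21687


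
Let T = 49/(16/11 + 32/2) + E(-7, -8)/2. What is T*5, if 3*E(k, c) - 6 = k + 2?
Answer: 2855/192 ≈ 14.870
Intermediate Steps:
E(k, c) = 8/3 + k/3 (E(k, c) = 2 + (k + 2)/3 = 2 + (2 + k)/3 = 2 + (⅔ + k/3) = 8/3 + k/3)
T = 571/192 (T = 49/(16/11 + 32/2) + (8/3 + (⅓)*(-7))/2 = 49/(16*(1/11) + 32*(½)) + (8/3 - 7/3)*(½) = 49/(16/11 + 16) + (⅓)*(½) = 49/(192/11) + ⅙ = 49*(11/192) + ⅙ = 539/192 + ⅙ = 571/192 ≈ 2.9740)
T*5 = (571/192)*5 = 2855/192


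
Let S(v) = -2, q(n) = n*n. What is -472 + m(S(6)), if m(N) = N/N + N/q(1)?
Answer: -473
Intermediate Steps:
q(n) = n²
m(N) = 1 + N (m(N) = N/N + N/(1²) = 1 + N/1 = 1 + N*1 = 1 + N)
-472 + m(S(6)) = -472 + (1 - 2) = -472 - 1 = -473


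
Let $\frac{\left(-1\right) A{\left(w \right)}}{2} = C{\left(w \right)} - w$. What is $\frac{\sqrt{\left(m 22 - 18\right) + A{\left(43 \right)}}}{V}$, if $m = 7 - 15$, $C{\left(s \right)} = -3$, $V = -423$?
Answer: $- \frac{i \sqrt{102}}{423} \approx - 0.023876 i$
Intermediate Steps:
$m = -8$ ($m = 7 - 15 = -8$)
$A{\left(w \right)} = 6 + 2 w$ ($A{\left(w \right)} = - 2 \left(-3 - w\right) = 6 + 2 w$)
$\frac{\sqrt{\left(m 22 - 18\right) + A{\left(43 \right)}}}{V} = \frac{\sqrt{\left(\left(-8\right) 22 - 18\right) + \left(6 + 2 \cdot 43\right)}}{-423} = \sqrt{\left(-176 - 18\right) + \left(6 + 86\right)} \left(- \frac{1}{423}\right) = \sqrt{-194 + 92} \left(- \frac{1}{423}\right) = \sqrt{-102} \left(- \frac{1}{423}\right) = i \sqrt{102} \left(- \frac{1}{423}\right) = - \frac{i \sqrt{102}}{423}$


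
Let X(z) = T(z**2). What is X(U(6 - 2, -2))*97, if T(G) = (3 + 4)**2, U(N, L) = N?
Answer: 4753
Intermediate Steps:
T(G) = 49 (T(G) = 7**2 = 49)
X(z) = 49
X(U(6 - 2, -2))*97 = 49*97 = 4753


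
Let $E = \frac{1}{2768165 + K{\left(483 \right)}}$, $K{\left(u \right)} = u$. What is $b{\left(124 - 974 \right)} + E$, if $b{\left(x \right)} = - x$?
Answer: $\frac{2353350801}{2768648} \approx 850.0$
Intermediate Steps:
$E = \frac{1}{2768648}$ ($E = \frac{1}{2768165 + 483} = \frac{1}{2768648} \approx 3.6119 \cdot 10^{-7}$)
$b{\left(124 - 974 \right)} + E = - (124 - 974) + \frac{1}{2768648} = \left(-1\right) \left(-850\right) + \frac{1}{2768648} = 850 + \frac{1}{2768648} = \frac{2353350801}{2768648}$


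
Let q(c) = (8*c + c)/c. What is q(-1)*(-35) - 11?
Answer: -326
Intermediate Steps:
q(c) = 9 (q(c) = (9*c)/c = 9)
q(-1)*(-35) - 11 = 9*(-35) - 11 = -315 - 11 = -326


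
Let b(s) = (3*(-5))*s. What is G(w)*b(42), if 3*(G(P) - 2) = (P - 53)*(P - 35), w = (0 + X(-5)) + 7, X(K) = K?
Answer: -354690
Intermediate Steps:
b(s) = -15*s
w = 2 (w = (0 - 5) + 7 = -5 + 7 = 2)
G(P) = 2 + (-53 + P)*(-35 + P)/3 (G(P) = 2 + ((P - 53)*(P - 35))/3 = 2 + ((-53 + P)*(-35 + P))/3 = 2 + (-53 + P)*(-35 + P)/3)
G(w)*b(42) = (1861/3 - 88/3*2 + (1/3)*2**2)*(-15*42) = (1861/3 - 176/3 + (1/3)*4)*(-630) = (1861/3 - 176/3 + 4/3)*(-630) = 563*(-630) = -354690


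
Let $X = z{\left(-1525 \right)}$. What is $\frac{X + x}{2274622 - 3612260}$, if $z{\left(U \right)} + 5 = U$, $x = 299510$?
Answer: $- \frac{148990}{668819} \approx -0.22277$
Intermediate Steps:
$z{\left(U \right)} = -5 + U$
$X = -1530$ ($X = -5 - 1525 = -1530$)
$\frac{X + x}{2274622 - 3612260} = \frac{-1530 + 299510}{2274622 - 3612260} = \frac{297980}{-1337638} = 297980 \left(- \frac{1}{1337638}\right) = - \frac{148990}{668819}$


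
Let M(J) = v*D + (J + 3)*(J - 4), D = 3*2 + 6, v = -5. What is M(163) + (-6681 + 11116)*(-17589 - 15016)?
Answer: -144576841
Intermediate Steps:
D = 12 (D = 6 + 6 = 12)
M(J) = -60 + (-4 + J)*(3 + J) (M(J) = -5*12 + (J + 3)*(J - 4) = -60 + (3 + J)*(-4 + J) = -60 + (-4 + J)*(3 + J))
M(163) + (-6681 + 11116)*(-17589 - 15016) = (-72 + 163**2 - 1*163) + (-6681 + 11116)*(-17589 - 15016) = (-72 + 26569 - 163) + 4435*(-32605) = 26334 - 144603175 = -144576841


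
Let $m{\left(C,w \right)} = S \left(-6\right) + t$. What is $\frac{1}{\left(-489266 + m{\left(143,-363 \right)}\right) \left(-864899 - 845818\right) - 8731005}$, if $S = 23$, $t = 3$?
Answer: $\frac{1}{837217879512} \approx 1.1944 \cdot 10^{-12}$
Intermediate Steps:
$m{\left(C,w \right)} = -135$ ($m{\left(C,w \right)} = 23 \left(-6\right) + 3 = -138 + 3 = -135$)
$\frac{1}{\left(-489266 + m{\left(143,-363 \right)}\right) \left(-864899 - 845818\right) - 8731005} = \frac{1}{\left(-489266 - 135\right) \left(-864899 - 845818\right) - 8731005} = \frac{1}{\left(-489401\right) \left(-1710717\right) - 8731005} = \frac{1}{837226610517 - 8731005} = \frac{1}{837217879512}$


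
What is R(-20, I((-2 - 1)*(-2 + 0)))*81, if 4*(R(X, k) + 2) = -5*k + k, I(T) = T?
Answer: -648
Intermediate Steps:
R(X, k) = -2 - k (R(X, k) = -2 + (-5*k + k)/4 = -2 + (-4*k)/4 = -2 - k)
R(-20, I((-2 - 1)*(-2 + 0)))*81 = (-2 - (-2 - 1)*(-2 + 0))*81 = (-2 - (-3)*(-2))*81 = (-2 - 1*6)*81 = (-2 - 6)*81 = -8*81 = -648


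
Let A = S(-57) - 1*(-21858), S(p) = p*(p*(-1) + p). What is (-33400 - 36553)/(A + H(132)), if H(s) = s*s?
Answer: -69953/39282 ≈ -1.7808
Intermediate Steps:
S(p) = 0 (S(p) = p*(-p + p) = p*0 = 0)
H(s) = s²
A = 21858 (A = 0 - 1*(-21858) = 0 + 21858 = 21858)
(-33400 - 36553)/(A + H(132)) = (-33400 - 36553)/(21858 + 132²) = -69953/(21858 + 17424) = -69953/39282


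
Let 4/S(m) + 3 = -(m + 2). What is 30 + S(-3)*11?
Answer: 8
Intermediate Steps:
S(m) = 4/(-5 - m) (S(m) = 4/(-3 - (m + 2)) = 4/(-3 - (2 + m)) = 4/(-3 + (-2 - m)) = 4/(-5 - m))
30 + S(-3)*11 = 30 - 4/(5 - 3)*11 = 30 - 4/2*11 = 30 - 4*½*11 = 30 - 2*11 = 30 - 22 = 8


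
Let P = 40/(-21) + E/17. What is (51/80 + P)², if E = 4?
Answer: 868657729/815673600 ≈ 1.0650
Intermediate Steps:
P = -596/357 (P = 40/(-21) + 4/17 = 40*(-1/21) + 4*(1/17) = -40/21 + 4/17 = -596/357 ≈ -1.6695)
(51/80 + P)² = (51/80 - 596/357)² = (-29473/28560)² = 868657729/815673600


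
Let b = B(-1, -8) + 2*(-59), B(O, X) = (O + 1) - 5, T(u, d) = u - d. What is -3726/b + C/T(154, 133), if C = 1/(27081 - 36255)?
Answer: 239276227/7898814 ≈ 30.293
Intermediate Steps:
B(O, X) = -4 + O (B(O, X) = (1 + O) - 5 = -4 + O)
C = -1/9174 (C = 1/(-9174) = -1/9174 ≈ -0.00010900)
b = -123 (b = (-4 - 1) + 2*(-59) = -5 - 118 = -123)
-3726/b + C/T(154, 133) = -3726/(-123) - 1/(9174*(154 - 1*133)) = -3726*(-1/123) - 1/(9174*(154 - 133)) = 1242/41 - 1/9174/21 = 1242/41 - 1/9174*1/21 = 1242/41 - 1/192654 = 239276227/7898814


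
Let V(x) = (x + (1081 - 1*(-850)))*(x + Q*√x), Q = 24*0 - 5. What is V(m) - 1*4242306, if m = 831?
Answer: -1947084 - 13810*√831 ≈ -2.3452e+6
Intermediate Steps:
Q = -5 (Q = 0 - 5 = -5)
V(x) = (1931 + x)*(x - 5*√x) (V(x) = (x + (1081 - 1*(-850)))*(x - 5*√x) = (x + (1081 + 850))*(x - 5*√x) = (x + 1931)*(x - 5*√x) = (1931 + x)*(x - 5*√x))
V(m) - 1*4242306 = (831² - 9655*√831 - 4155*√831 + 1931*831) - 1*4242306 = (690561 - 9655*√831 - 4155*√831 + 1604661) - 4242306 = (2295222 - 13810*√831) - 4242306 = -1947084 - 13810*√831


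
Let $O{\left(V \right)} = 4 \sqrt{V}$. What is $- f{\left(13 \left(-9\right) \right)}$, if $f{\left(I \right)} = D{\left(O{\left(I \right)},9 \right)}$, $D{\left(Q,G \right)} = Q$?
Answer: $- 12 i \sqrt{13} \approx - 43.267 i$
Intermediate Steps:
$f{\left(I \right)} = 4 \sqrt{I}$
$- f{\left(13 \left(-9\right) \right)} = - 4 \sqrt{13 \left(-9\right)} = - 4 \sqrt{-117} = - 4 \cdot 3 i \sqrt{13} = - 12 i \sqrt{13}$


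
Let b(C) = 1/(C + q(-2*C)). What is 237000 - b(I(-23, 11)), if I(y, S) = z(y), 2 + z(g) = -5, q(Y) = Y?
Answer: 1658999/7 ≈ 2.3700e+5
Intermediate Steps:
z(g) = -7 (z(g) = -2 - 5 = -7)
I(y, S) = -7
b(C) = -1/C (b(C) = 1/(C - 2*C) = 1/(-C) = -1/C)
237000 - b(I(-23, 11)) = 237000 - (-1)/(-7) = 237000 - (-1)*(-1)/7 = 237000 - 1*⅐ = 237000 - ⅐ = 1658999/7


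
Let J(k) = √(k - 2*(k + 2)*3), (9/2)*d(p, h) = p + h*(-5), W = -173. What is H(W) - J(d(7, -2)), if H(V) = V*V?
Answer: 29929 - I*√278/3 ≈ 29929.0 - 5.5578*I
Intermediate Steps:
d(p, h) = -10*h/9 + 2*p/9 (d(p, h) = 2*(p + h*(-5))/9 = 2*(p - 5*h)/9 = -10*h/9 + 2*p/9)
H(V) = V²
J(k) = √(-12 - 5*k) (J(k) = √(k - 2*(2 + k)*3) = √(k + (-4 - 2*k)*3) = √(k + (-12 - 6*k)) = √(-12 - 5*k))
H(W) - J(d(7, -2)) = (-173)² - √(-12 - 5*(-10/9*(-2) + (2/9)*7)) = 29929 - √(-12 - 5*(20/9 + 14/9)) = 29929 - √(-12 - 5*34/9) = 29929 - √(-12 - 170/9) = 29929 - √(-278/9) = 29929 - I*√278/3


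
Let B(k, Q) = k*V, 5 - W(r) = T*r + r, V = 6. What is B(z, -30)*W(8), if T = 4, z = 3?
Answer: -630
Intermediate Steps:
W(r) = 5 - 5*r (W(r) = 5 - (4*r + r) = 5 - 5*r)
B(k, Q) = 6*k (B(k, Q) = k*6 = 6*k)
B(z, -30)*W(8) = (6*3)*(5 - 5*8) = 18*(5 - 40) = 18*(-35) = -630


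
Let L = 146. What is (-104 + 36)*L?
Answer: -9928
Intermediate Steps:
(-104 + 36)*L = (-104 + 36)*146 = -68*146 = -9928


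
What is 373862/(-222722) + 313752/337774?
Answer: -14100347561/18807425207 ≈ -0.74972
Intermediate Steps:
373862/(-222722) + 313752/337774 = 373862*(-1/222722) + 313752*(1/337774) = -186931/111361 + 156876/168887 = -14100347561/18807425207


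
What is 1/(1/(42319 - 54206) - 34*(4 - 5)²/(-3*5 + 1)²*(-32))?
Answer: 582463/3233215 ≈ 0.18015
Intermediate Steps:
1/(1/(42319 - 54206) - 34*(4 - 5)²/(-3*5 + 1)²*(-32)) = 1/(1/(-11887) - 34/(-15 + 1)²*(-32)) = 1/(-1/11887 - 34*(-1/(-14))²*(-32)) = 1/(-1/11887 - 34*(-1*(-1/14))²*(-32)) = 1/(-1/11887 - 34*(1/14)²*(-32)) = 1/(-1/11887 - 34*1/196*(-32)) = 1/(-1/11887 - 17/98*(-32)) = 1/(-1/11887 + 272/49) = 1/(3233215/582463) = 582463/3233215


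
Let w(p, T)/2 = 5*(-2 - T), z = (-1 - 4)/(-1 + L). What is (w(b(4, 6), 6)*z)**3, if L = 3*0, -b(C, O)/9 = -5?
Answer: -64000000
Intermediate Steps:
b(C, O) = 45 (b(C, O) = -9*(-5) = 45)
L = 0
z = 5 (z = (-1 - 4)/(-1 + 0) = -5/(-1) = -5*(-1) = 5)
w(p, T) = -20 - 10*T (w(p, T) = 2*(5*(-2 - T)) = 2*(-10 - 5*T) = -20 - 10*T)
(w(b(4, 6), 6)*z)**3 = ((-20 - 10*6)*5)**3 = ((-20 - 60)*5)**3 = (-80*5)**3 = (-400)**3 = -64000000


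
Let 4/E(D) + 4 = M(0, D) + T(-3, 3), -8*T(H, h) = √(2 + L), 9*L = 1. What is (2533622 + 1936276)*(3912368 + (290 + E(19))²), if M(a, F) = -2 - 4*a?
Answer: 7666297593844997516616/429194089 + 5144264144868096*√19/429194089 ≈ 1.7862e+13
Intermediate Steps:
L = ⅑ (L = (⅑)*1 = ⅑ ≈ 0.11111)
T(H, h) = -√19/24 (T(H, h) = -√(2 + ⅑)/8 = -√19/24)
E(D) = 4/(-6 - √19/24) (E(D) = 4/(-4 + ((-2 - 4*0) - √19/24)) = 4/(-4 + ((-2 + 0) - √19/24)) = 4/(-4 + (-2 - √19/24)) = 4/(-6 - √19/24))
(2533622 + 1936276)*(3912368 + (290 + E(19))²) = (2533622 + 1936276)*(3912368 + (290 + (-13824/20717 + 96*√19/20717))²) = 4469898*(3912368 + (5994106/20717 + 96*√19/20717)²) = 17487885898464 + 4469898*(5994106/20717 + 96*√19/20717)²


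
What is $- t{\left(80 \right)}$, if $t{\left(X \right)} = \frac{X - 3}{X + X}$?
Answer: $- \frac{77}{160} \approx -0.48125$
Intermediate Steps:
$t{\left(X \right)} = \frac{-3 + X}{2 X}$
$- t{\left(80 \right)} = - \frac{-3 + 80}{2 \cdot 80} = - \frac{77}{2 \cdot 80} = \left(-1\right) \frac{77}{160} = - \frac{77}{160}$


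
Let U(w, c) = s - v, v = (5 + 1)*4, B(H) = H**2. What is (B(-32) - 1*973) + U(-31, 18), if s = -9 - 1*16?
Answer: 2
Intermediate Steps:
v = 24 (v = 6*4 = 24)
s = -25 (s = -9 - 16 = -25)
U(w, c) = -49 (U(w, c) = -25 - 1*24 = -25 - 24 = -49)
(B(-32) - 1*973) + U(-31, 18) = ((-32)**2 - 1*973) - 49 = (1024 - 973) - 49 = 51 - 49 = 2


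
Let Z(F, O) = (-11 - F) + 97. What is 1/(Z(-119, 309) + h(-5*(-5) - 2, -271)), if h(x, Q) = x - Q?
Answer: 1/499 ≈ 0.0020040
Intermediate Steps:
Z(F, O) = 86 - F
1/(Z(-119, 309) + h(-5*(-5) - 2, -271)) = 1/((86 - 1*(-119)) + ((-5*(-5) - 2) - 1*(-271))) = 1/((86 + 119) + ((25 - 2) + 271)) = 1/(205 + (23 + 271)) = 1/(205 + 294) = 1/499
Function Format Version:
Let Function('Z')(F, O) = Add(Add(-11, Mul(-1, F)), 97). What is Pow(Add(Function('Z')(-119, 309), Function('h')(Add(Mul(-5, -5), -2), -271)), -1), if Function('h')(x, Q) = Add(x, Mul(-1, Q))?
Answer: Rational(1, 499) ≈ 0.0020040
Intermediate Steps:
Function('Z')(F, O) = Add(86, Mul(-1, F))
Pow(Add(Function('Z')(-119, 309), Function('h')(Add(Mul(-5, -5), -2), -271)), -1) = Pow(Add(Add(86, Mul(-1, -119)), Add(Add(Mul(-5, -5), -2), Mul(-1, -271))), -1) = Pow(Add(Add(86, 119), Add(Add(25, -2), 271)), -1) = Pow(Add(205, Add(23, 271)), -1) = Pow(Add(205, 294), -1) = Pow(499, -1) = Rational(1, 499)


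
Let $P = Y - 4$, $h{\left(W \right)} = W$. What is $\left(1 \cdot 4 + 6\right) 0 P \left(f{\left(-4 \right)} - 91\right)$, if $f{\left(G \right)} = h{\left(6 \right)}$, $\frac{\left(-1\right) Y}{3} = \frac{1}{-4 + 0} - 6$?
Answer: $0$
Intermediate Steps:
$Y = \frac{75}{4}$ ($Y = - 3 \left(\frac{1}{-4 + 0} - 6\right) = - 3 \left(\frac{1}{-4} - 6\right) = - 3 \left(- \frac{1}{4} - 6\right) = \left(-3\right) \left(- \frac{25}{4}\right) = \frac{75}{4} \approx 18.75$)
$f{\left(G \right)} = 6$
$P = \frac{59}{4}$ ($P = \frac{75}{4} - 4 = \frac{59}{4} \approx 14.75$)
$\left(1 \cdot 4 + 6\right) 0 P \left(f{\left(-4 \right)} - 91\right) = \left(1 \cdot 4 + 6\right) 0 \cdot \frac{59}{4} \left(6 - 91\right) = \left(4 + 6\right) 0 \cdot \frac{59}{4} \left(-85\right) = 10 \cdot 0 \cdot \frac{59}{4} \left(-85\right) = 0 \cdot \frac{59}{4} \left(-85\right) = 0 \left(-85\right) = 0$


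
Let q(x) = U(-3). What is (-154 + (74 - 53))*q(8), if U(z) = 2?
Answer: -266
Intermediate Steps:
q(x) = 2
(-154 + (74 - 53))*q(8) = (-154 + (74 - 53))*2 = (-154 + 21)*2 = -133*2 = -266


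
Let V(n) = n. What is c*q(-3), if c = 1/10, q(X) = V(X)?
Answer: -3/10 ≈ -0.30000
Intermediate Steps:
q(X) = X
c = 1/10 ≈ 0.10000
c*q(-3) = (1/10)*(-3) = -3/10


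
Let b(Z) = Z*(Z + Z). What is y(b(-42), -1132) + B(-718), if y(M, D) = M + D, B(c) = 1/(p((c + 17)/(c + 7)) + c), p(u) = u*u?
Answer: 868484028571/362472677 ≈ 2396.0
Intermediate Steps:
b(Z) = 2*Z² (b(Z) = Z*(2*Z) = 2*Z²)
p(u) = u²
B(c) = 1/(c + (17 + c)²/(7 + c)²) (B(c) = 1/(((c + 17)/(c + 7))² + c) = 1/(((17 + c)/(7 + c))² + c) = 1/((17 + c)²/(7 + c)² + c) = 1/(c + (17 + c)²/(7 + c)²))
y(M, D) = D + M
y(b(-42), -1132) + B(-718) = (-1132 + 2*(-42)²) + (7 - 718)²/((17 - 718)² - 718*(7 - 718)²) = (-1132 + 2*1764) + (-711)²/((-701)² - 718*(-711)²) = (-1132 + 3528) + 505521/(491401 - 718*505521) = 2396 + 505521/(491401 - 362964078) = 2396 + 505521/(-362472677) = 2396 + 505521*(-1/362472677) = 2396 - 505521/362472677 = 868484028571/362472677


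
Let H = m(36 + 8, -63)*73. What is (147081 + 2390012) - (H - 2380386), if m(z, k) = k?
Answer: 4922078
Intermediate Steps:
H = -4599 (H = -63*73 = -4599)
(147081 + 2390012) - (H - 2380386) = (147081 + 2390012) - (-4599 - 2380386) = 2537093 - 1*(-2384985) = 2537093 + 2384985 = 4922078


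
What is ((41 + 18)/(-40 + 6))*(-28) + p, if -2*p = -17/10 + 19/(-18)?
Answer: 38224/765 ≈ 49.966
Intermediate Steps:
p = 62/45 (p = -(-17/10 + 19/(-18))/2 = -(-17*⅒ + 19*(-1/18))/2 = -(-17/10 - 19/18)/2 = -½*(-124/45) = 62/45 ≈ 1.3778)
((41 + 18)/(-40 + 6))*(-28) + p = ((41 + 18)/(-40 + 6))*(-28) + 62/45 = (59/(-34))*(-28) + 62/45 = (59*(-1/34))*(-28) + 62/45 = -59/34*(-28) + 62/45 = 826/17 + 62/45 = 38224/765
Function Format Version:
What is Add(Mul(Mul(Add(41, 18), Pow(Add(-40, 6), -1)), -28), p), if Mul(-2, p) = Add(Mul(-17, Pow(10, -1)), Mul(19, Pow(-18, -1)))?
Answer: Rational(38224, 765) ≈ 49.966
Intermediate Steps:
p = Rational(62, 45) (p = Mul(Rational(-1, 2), Add(Mul(-17, Pow(10, -1)), Mul(19, Pow(-18, -1)))) = Mul(Rational(-1, 2), Add(Mul(-17, Rational(1, 10)), Mul(19, Rational(-1, 18)))) = Mul(Rational(-1, 2), Add(Rational(-17, 10), Rational(-19, 18))) = Mul(Rational(-1, 2), Rational(-124, 45)) = Rational(62, 45) ≈ 1.3778)
Add(Mul(Mul(Add(41, 18), Pow(Add(-40, 6), -1)), -28), p) = Add(Mul(Mul(Add(41, 18), Pow(Add(-40, 6), -1)), -28), Rational(62, 45)) = Add(Mul(Mul(59, Pow(-34, -1)), -28), Rational(62, 45)) = Add(Mul(Mul(59, Rational(-1, 34)), -28), Rational(62, 45)) = Add(Mul(Rational(-59, 34), -28), Rational(62, 45)) = Add(Rational(826, 17), Rational(62, 45)) = Rational(38224, 765)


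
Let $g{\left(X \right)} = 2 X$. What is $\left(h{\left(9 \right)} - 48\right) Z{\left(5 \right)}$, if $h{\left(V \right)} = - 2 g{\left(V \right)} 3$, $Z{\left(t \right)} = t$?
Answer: $-780$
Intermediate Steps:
$h{\left(V \right)} = - 12 V$ ($h{\left(V \right)} = - 2 \cdot 2 V 3 = - 4 V 3 = - 12 V$)
$\left(h{\left(9 \right)} - 48\right) Z{\left(5 \right)} = \left(\left(-12\right) 9 - 48\right) 5 = \left(-108 - 48\right) 5 = \left(-156\right) 5 = -780$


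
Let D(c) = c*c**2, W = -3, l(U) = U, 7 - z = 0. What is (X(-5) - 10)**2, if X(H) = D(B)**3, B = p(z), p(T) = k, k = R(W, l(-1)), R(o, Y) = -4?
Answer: 68724719716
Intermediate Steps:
z = 7 (z = 7 - 1*0 = 7 + 0 = 7)
k = -4
p(T) = -4
B = -4
D(c) = c**3
X(H) = -262144 (X(H) = ((-4)**3)**3 = (-64)**3 = -262144)
(X(-5) - 10)**2 = (-262144 - 10)**2 = (-262154)**2 = 68724719716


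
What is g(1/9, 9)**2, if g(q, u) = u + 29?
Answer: 1444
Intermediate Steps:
g(q, u) = 29 + u
g(1/9, 9)**2 = (29 + 9)**2 = 38**2 = 1444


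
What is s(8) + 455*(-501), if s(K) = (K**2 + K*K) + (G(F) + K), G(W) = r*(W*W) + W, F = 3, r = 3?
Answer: -227789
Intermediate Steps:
G(W) = W + 3*W**2 (G(W) = 3*(W*W) + W = 3*W**2 + W = W + 3*W**2)
s(K) = 30 + K + 2*K**2 (s(K) = (K**2 + K*K) + (3*(1 + 3*3) + K) = (K**2 + K**2) + (3*(1 + 9) + K) = 2*K**2 + (3*10 + K) = 2*K**2 + (30 + K) = 30 + K + 2*K**2)
s(8) + 455*(-501) = (30 + 8 + 2*8**2) + 455*(-501) = (30 + 8 + 2*64) - 227955 = (30 + 8 + 128) - 227955 = 166 - 227955 = -227789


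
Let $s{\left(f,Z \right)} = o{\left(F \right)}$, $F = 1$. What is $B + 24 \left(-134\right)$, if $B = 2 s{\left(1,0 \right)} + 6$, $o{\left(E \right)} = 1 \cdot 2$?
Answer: $-3206$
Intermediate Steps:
$o{\left(E \right)} = 2$
$s{\left(f,Z \right)} = 2$
$B = 10$ ($B = 2 \cdot 2 + 6 = 4 + 6 = 10$)
$B + 24 \left(-134\right) = 10 + 24 \left(-134\right) = 10 - 3216 = -3206$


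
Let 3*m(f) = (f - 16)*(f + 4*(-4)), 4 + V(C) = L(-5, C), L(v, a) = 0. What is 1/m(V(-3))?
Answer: 3/400 ≈ 0.0075000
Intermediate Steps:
V(C) = -4 (V(C) = -4 + 0 = -4)
m(f) = (-16 + f)**2/3 (m(f) = ((f - 16)*(f + 4*(-4)))/3 = ((-16 + f)*(f - 16))/3 = ((-16 + f)*(-16 + f))/3 = (-16 + f)**2/3)
1/m(V(-3)) = 1/((-16 - 4)**2/3) = 1/((1/3)*(-20)**2) = 1/((1/3)*400) = 1/(400/3) = 3/400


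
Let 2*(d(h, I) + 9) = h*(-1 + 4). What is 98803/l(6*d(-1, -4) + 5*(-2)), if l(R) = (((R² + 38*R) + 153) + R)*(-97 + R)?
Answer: -98803/447950 ≈ -0.22057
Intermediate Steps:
d(h, I) = -9 + 3*h/2 (d(h, I) = -9 + (h*(-1 + 4))/2 = -9 + (h*3)/2 = -9 + (3*h)/2 = -9 + 3*h/2)
l(R) = (-97 + R)*(153 + R² + 39*R) (l(R) = ((153 + R² + 38*R) + R)*(-97 + R) = (153 + R² + 39*R)*(-97 + R) = (-97 + R)*(153 + R² + 39*R))
98803/l(6*d(-1, -4) + 5*(-2)) = 98803/(-14841 + (6*(-9 + (3/2)*(-1)) + 5*(-2))³ - 3630*(6*(-9 + (3/2)*(-1)) + 5*(-2)) - 58*(6*(-9 + (3/2)*(-1)) + 5*(-2))²) = 98803/(-14841 + (6*(-9 - 3/2) - 10)³ - 3630*(6*(-9 - 3/2) - 10) - 58*(6*(-9 - 3/2) - 10)²) = 98803/(-14841 + (6*(-21/2) - 10)³ - 3630*(6*(-21/2) - 10) - 58*(6*(-21/2) - 10)²) = 98803/(-14841 + (-63 - 10)³ - 3630*(-63 - 10) - 58*(-63 - 10)²) = 98803/(-14841 + (-73)³ - 3630*(-73) - 58*(-73)²) = 98803/(-14841 - 389017 + 264990 - 58*5329) = 98803/(-14841 - 389017 + 264990 - 309082) = 98803/(-447950) = 98803*(-1/447950) = -98803/447950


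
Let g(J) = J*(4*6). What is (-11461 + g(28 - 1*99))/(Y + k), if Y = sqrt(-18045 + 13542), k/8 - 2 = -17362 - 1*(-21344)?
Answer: -139864960/338609629 + 13165*I*sqrt(4503)/1015828887 ≈ -0.41306 + 0.00086966*I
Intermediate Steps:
k = 31872 (k = 16 + 8*(-17362 - 1*(-21344)) = 16 + 8*(-17362 + 21344) = 16 + 8*3982 = 16 + 31856 = 31872)
Y = I*sqrt(4503) (Y = sqrt(-4503) = I*sqrt(4503) ≈ 67.104*I)
g(J) = 24*J (g(J) = J*24 = 24*J)
(-11461 + g(28 - 1*99))/(Y + k) = (-11461 + 24*(28 - 1*99))/(I*sqrt(4503) + 31872) = (-11461 + 24*(28 - 99))/(31872 + I*sqrt(4503)) = (-11461 + 24*(-71))/(31872 + I*sqrt(4503)) = (-11461 - 1704)/(31872 + I*sqrt(4503)) = -13165/(31872 + I*sqrt(4503))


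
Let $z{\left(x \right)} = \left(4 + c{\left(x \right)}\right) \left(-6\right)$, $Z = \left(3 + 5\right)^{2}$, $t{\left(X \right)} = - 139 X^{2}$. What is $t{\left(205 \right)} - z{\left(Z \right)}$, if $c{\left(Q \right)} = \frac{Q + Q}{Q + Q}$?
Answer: $-5841445$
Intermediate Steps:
$c{\left(Q \right)} = 1$ ($c{\left(Q \right)} = \frac{2 Q}{2 Q} = 2 Q \frac{1}{2 Q} = 1$)
$Z = 64$ ($Z = 8^{2} = 64$)
$z{\left(x \right)} = -30$ ($z{\left(x \right)} = \left(4 + 1\right) \left(-6\right) = 5 \left(-6\right) = -30$)
$t{\left(205 \right)} - z{\left(Z \right)} = - 139 \cdot 205^{2} - -30 = \left(-139\right) 42025 + 30 = -5841475 + 30 = -5841445$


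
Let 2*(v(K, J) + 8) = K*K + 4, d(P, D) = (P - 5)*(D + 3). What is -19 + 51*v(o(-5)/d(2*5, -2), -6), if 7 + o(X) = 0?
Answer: -13751/50 ≈ -275.02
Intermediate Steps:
o(X) = -7 (o(X) = -7 + 0 = -7)
d(P, D) = (-5 + P)*(3 + D)
v(K, J) = -6 + K**2/2 (v(K, J) = -8 + (K*K + 4)/2 = -8 + (K**2 + 4)/2 = -8 + (4 + K**2)/2 = -8 + (2 + K**2/2) = -6 + K**2/2)
-19 + 51*v(o(-5)/d(2*5, -2), -6) = -19 + 51*(-6 + (-7/(-15 - 5*(-2) + 3*(2*5) - 4*5))**2/2) = -19 + 51*(-6 + (-7/(-15 + 10 + 3*10 - 2*10))**2/2) = -19 + 51*(-6 + (-7/(-15 + 10 + 30 - 20))**2/2) = -19 + 51*(-6 + (-7/5)**2/2) = -19 + 51*(-6 + (1/2)*(49/25)) = -19 + 51*(-6 + 49/50) = -19 + 51*(-251/50) = -19 - 12801/50 = -13751/50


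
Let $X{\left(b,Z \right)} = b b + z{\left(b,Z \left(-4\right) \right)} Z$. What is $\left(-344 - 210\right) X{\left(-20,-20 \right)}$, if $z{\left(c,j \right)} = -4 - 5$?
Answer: $-321320$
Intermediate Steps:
$z{\left(c,j \right)} = -9$
$X{\left(b,Z \right)} = b^{2} - 9 Z$ ($X{\left(b,Z \right)} = b b - 9 Z = b^{2} - 9 Z$)
$\left(-344 - 210\right) X{\left(-20,-20 \right)} = \left(-344 - 210\right) \left(\left(-20\right)^{2} - -180\right) = - 554 \left(400 + 180\right) = \left(-554\right) 580 = -321320$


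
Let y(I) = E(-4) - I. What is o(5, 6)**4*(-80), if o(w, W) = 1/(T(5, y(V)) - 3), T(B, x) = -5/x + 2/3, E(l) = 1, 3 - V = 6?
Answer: -1658880/3418801 ≈ -0.48522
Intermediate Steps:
V = -3 (V = 3 - 1*6 = 3 - 6 = -3)
y(I) = 1 - I
T(B, x) = 2/3 - 5/x (T(B, x) = -5/x + 2*(1/3) = -5/x + 2/3 = 2/3 - 5/x)
o(w, W) = -12/43 (o(w, W) = 1/((2/3 - 5/(1 - 1*(-3))) - 3) = 1/((2/3 - 5/(1 + 3)) - 3) = 1/((2/3 - 5/4) - 3) = 1/(-7/12 - 3) = 1/(-43/12) = -12/43)
o(5, 6)**4*(-80) = (-12/43)**4*(-80) = (20736/3418801)*(-80) = -1658880/3418801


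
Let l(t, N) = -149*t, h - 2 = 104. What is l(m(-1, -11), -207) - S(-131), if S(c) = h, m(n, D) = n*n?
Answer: -255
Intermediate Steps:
h = 106 (h = 2 + 104 = 106)
m(n, D) = n²
S(c) = 106
l(m(-1, -11), -207) - S(-131) = -149*(-1)² - 1*106 = -149*1 - 106 = -149 - 106 = -255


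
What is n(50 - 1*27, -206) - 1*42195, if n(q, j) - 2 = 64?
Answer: -42129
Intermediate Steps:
n(q, j) = 66 (n(q, j) = 2 + 64 = 66)
n(50 - 1*27, -206) - 1*42195 = 66 - 1*42195 = 66 - 42195 = -42129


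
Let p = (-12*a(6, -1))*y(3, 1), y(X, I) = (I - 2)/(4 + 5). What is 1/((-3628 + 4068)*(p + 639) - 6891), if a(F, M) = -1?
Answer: 3/821047 ≈ 3.6539e-6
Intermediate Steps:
y(X, I) = -2/9 + I/9 (y(X, I) = (-2 + I)/9 = (-2 + I)*(⅑) = -2/9 + I/9)
p = -4/3 (p = (-12*(-1))*(-2/9 + (⅑)*1) = 12*(-2/9 + ⅑) = 12*(-⅑) = -4/3 ≈ -1.3333)
1/((-3628 + 4068)*(p + 639) - 6891) = 1/((-3628 + 4068)*(-4/3 + 639) - 6891) = 1/(440*(1913/3) - 6891) = 1/(841720/3 - 6891) = 1/(821047/3) = 3/821047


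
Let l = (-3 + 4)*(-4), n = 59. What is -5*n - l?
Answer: -291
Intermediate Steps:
l = -4 (l = 1*(-4) = -4)
-5*n - l = -5*59 - 1*(-4) = -295 + 4 = -291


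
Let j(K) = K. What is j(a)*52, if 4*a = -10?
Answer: -130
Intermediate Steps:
a = -5/2 (a = (1/4)*(-10) = -5/2 ≈ -2.5000)
j(a)*52 = -5/2*52 = -130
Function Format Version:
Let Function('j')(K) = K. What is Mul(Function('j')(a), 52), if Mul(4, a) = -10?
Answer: -130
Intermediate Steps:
a = Rational(-5, 2) (a = Mul(Rational(1, 4), -10) = Rational(-5, 2) ≈ -2.5000)
Mul(Function('j')(a), 52) = Mul(Rational(-5, 2), 52) = -130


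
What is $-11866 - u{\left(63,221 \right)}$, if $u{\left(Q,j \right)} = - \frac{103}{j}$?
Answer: $- \frac{2622283}{221} \approx -11866.0$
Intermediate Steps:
$-11866 - u{\left(63,221 \right)} = -11866 - - \frac{103}{221} = -11866 + \frac{103}{221} = - \frac{2622283}{221}$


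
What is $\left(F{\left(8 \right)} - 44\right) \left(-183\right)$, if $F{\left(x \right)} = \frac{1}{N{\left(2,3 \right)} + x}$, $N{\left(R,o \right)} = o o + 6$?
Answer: $\frac{185013}{23} \approx 8044.0$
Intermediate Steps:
$N{\left(R,o \right)} = 6 + o^{2}$ ($N{\left(R,o \right)} = o^{2} + 6 = 6 + o^{2}$)
$F{\left(x \right)} = \frac{1}{15 + x}$ ($F{\left(x \right)} = \frac{1}{\left(6 + 3^{2}\right) + x} = \frac{1}{\left(6 + 9\right) + x} = \frac{1}{15 + x}$)
$\left(F{\left(8 \right)} - 44\right) \left(-183\right) = \left(\frac{1}{15 + 8} - 44\right) \left(-183\right) = \left(\frac{1}{23} - 44\right) \left(-183\right) = \left(- \frac{1011}{23}\right) \left(-183\right) = \frac{185013}{23}$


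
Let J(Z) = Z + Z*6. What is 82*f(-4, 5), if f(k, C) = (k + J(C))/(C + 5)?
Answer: 1271/5 ≈ 254.20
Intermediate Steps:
J(Z) = 7*Z (J(Z) = Z + 6*Z = 7*Z)
f(k, C) = (k + 7*C)/(5 + C) (f(k, C) = (k + 7*C)/(C + 5) = (k + 7*C)/(5 + C))
82*f(-4, 5) = 82*((-4 + 7*5)/(5 + 5)) = 82*((-4 + 35)/10) = 82*((⅒)*31) = 82*(31/10) = 1271/5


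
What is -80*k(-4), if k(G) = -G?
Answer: -320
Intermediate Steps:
-80*k(-4) = -(-80)*(-4) = -80*4 = -320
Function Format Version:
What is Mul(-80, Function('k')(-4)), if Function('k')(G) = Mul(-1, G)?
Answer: -320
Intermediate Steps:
Mul(-80, Function('k')(-4)) = Mul(-80, Mul(-1, -4)) = Mul(-80, 4) = -320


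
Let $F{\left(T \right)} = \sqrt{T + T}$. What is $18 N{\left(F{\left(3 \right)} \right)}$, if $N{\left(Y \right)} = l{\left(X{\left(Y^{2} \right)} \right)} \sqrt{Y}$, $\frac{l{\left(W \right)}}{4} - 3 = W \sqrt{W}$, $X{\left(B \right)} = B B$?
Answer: $15768 \sqrt[4]{6} \approx 24678.0$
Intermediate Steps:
$X{\left(B \right)} = B^{2}$
$F{\left(T \right)} = \sqrt{2} \sqrt{T}$ ($F{\left(T \right)} = \sqrt{2 T} = \sqrt{2} \sqrt{T}$)
$l{\left(W \right)} = 12 + 4 W^{\frac{3}{2}}$ ($l{\left(W \right)} = 12 + 4 W \sqrt{W} = 12 + 4 W^{\frac{3}{2}}$)
$N{\left(Y \right)} = \sqrt{Y} \left(12 + 4 \left(Y^{4}\right)^{\frac{3}{2}}\right)$ ($N{\left(Y \right)} = \left(12 + 4 \left(\left(Y^{2}\right)^{2}\right)^{\frac{3}{2}}\right) \sqrt{Y} = \left(12 + 4 \left(Y^{4}\right)^{\frac{3}{2}}\right) \sqrt{Y} = \sqrt{Y} \left(12 + 4 \left(Y^{4}\right)^{\frac{3}{2}}\right)$)
$18 N{\left(F{\left(3 \right)} \right)} = 18 \cdot 4 \sqrt{\sqrt{2} \sqrt{3}} \left(3 + \left(\left(\sqrt{2} \sqrt{3}\right)^{4}\right)^{\frac{3}{2}}\right) = 18 \cdot 4 \sqrt{\sqrt{6}} \left(3 + \left(\left(\sqrt{6}\right)^{4}\right)^{\frac{3}{2}}\right) = 18 \cdot 4 \sqrt[4]{6} \left(3 + 36^{\frac{3}{2}}\right) = 18 \cdot 4 \sqrt[4]{6} \left(3 + 216\right) = 18 \cdot 4 \sqrt[4]{6} \cdot 219 = 18 \cdot 876 \sqrt[4]{6} = 15768 \sqrt[4]{6}$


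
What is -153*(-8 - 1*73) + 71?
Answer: 12464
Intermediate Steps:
-153*(-8 - 1*73) + 71 = -153*(-8 - 73) + 71 = -153*(-81) + 71 = 12393 + 71 = 12464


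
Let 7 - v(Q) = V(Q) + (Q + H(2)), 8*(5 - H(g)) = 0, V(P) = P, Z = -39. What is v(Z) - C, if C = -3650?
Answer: 3730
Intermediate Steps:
H(g) = 5 (H(g) = 5 - 1/8*0 = 5 + 0 = 5)
v(Q) = 2 - 2*Q (v(Q) = 7 - (Q + (Q + 5)) = 7 - (Q + (5 + Q)) = 7 - (5 + 2*Q) = 7 + (-5 - 2*Q) = 2 - 2*Q)
v(Z) - C = (2 - 2*(-39)) - 1*(-3650) = (2 + 78) + 3650 = 80 + 3650 = 3730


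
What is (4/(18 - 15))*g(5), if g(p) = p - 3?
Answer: 8/3 ≈ 2.6667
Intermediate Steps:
g(p) = -3 + p
(4/(18 - 15))*g(5) = (4/(18 - 15))*(-3 + 5) = (4/3)*2 = 8/3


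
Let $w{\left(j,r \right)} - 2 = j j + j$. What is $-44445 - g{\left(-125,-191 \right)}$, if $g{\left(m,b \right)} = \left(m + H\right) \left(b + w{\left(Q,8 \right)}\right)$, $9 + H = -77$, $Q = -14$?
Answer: $-45922$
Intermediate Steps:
$w{\left(j,r \right)} = 2 + j + j^{2}$ ($w{\left(j,r \right)} = 2 + \left(j j + j\right) = 2 + \left(j^{2} + j\right) = 2 + \left(j + j^{2}\right) = 2 + j + j^{2}$)
$H = -86$ ($H = -9 - 77 = -86$)
$g{\left(m,b \right)} = \left(-86 + m\right) \left(184 + b\right)$ ($g{\left(m,b \right)} = \left(m - 86\right) \left(b + \left(2 - 14 + \left(-14\right)^{2}\right)\right) = \left(-86 + m\right) \left(b + \left(2 - 14 + 196\right)\right) = \left(-86 + m\right) \left(b + 184\right) = \left(-86 + m\right) \left(184 + b\right)$)
$-44445 - g{\left(-125,-191 \right)} = -44445 - \left(-15824 - -16426 + 184 \left(-125\right) - -23875\right) = -44445 - \left(-15824 + 16426 - 23000 + 23875\right) = -44445 - 1477 = -45922$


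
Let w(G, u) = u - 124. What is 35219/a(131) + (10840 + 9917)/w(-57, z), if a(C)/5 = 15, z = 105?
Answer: -887614/1425 ≈ -622.89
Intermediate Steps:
a(C) = 75 (a(C) = 5*15 = 75)
w(G, u) = -124 + u
35219/a(131) + (10840 + 9917)/w(-57, z) = 35219/75 + (10840 + 9917)/(-124 + 105) = 35219*(1/75) + 20757/(-19) = 35219/75 + 20757*(-1/19) = 35219/75 - 20757/19 = -887614/1425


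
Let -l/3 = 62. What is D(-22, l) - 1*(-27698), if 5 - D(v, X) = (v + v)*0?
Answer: 27703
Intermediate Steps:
l = -186 (l = -3*62 = -186)
D(v, X) = 5 (D(v, X) = 5 - (v + v)*0 = 5 - 2*v*0 = 5 - 1*0 = 5 + 0 = 5)
D(-22, l) - 1*(-27698) = 5 - 1*(-27698) = 5 + 27698 = 27703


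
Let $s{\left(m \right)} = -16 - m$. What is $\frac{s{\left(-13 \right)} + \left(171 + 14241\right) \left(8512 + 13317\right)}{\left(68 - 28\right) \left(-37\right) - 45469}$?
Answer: $- \frac{314599545}{46949} \approx -6700.9$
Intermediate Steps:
$\frac{s{\left(-13 \right)} + \left(171 + 14241\right) \left(8512 + 13317\right)}{\left(68 - 28\right) \left(-37\right) - 45469} = \frac{\left(-16 - -13\right) + \left(171 + 14241\right) \left(8512 + 13317\right)}{\left(68 - 28\right) \left(-37\right) - 45469} = \frac{\left(-16 + 13\right) + 14412 \cdot 21829}{40 \left(-37\right) - 45469} = \frac{-3 + 314599548}{-1480 - 45469} = \frac{314599545}{-46949} = 314599545 \left(- \frac{1}{46949}\right) = - \frac{314599545}{46949}$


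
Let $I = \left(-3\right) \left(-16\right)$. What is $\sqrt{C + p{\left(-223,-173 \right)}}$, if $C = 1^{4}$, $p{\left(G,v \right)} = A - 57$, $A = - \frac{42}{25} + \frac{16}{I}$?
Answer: $\frac{i \sqrt{12903}}{15} \approx 7.5728 i$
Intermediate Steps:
$I = 48$
$A = - \frac{101}{75}$ ($A = - \frac{42}{25} + \frac{16}{48} = \left(-42\right) \frac{1}{25} + 16 \cdot \frac{1}{48} = - \frac{42}{25} + \frac{1}{3} = - \frac{101}{75} \approx -1.3467$)
$p{\left(G,v \right)} = - \frac{4376}{75}$ ($p{\left(G,v \right)} = - \frac{101}{75} - 57 = - \frac{4376}{75}$)
$C = 1$
$\sqrt{C + p{\left(-223,-173 \right)}} = \sqrt{1 - \frac{4376}{75}} = \sqrt{- \frac{4301}{75}} = \frac{i \sqrt{12903}}{15}$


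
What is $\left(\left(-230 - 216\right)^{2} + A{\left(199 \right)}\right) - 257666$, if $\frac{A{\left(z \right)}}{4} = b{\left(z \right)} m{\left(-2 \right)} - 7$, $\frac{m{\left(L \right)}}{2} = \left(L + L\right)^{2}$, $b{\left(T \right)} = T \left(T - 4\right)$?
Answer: $4908262$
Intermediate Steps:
$b{\left(T \right)} = T \left(-4 + T\right)$
$m{\left(L \right)} = 8 L^{2}$ ($m{\left(L \right)} = 2 \left(L + L\right)^{2} = 2 \left(2 L\right)^{2} = 2 \cdot 4 L^{2} = 8 L^{2}$)
$A{\left(z \right)} = -28 + 128 z \left(-4 + z\right)$ ($A{\left(z \right)} = 4 \left(z \left(-4 + z\right) 8 \left(-2\right)^{2} - 7\right) = 4 \left(z \left(-4 + z\right) 8 \cdot 4 - 7\right) = 4 \left(z \left(-4 + z\right) 32 - 7\right) = 4 \left(32 z \left(-4 + z\right) - 7\right) = 4 \left(-7 + 32 z \left(-4 + z\right)\right) = -28 + 128 z \left(-4 + z\right)$)
$\left(\left(-230 - 216\right)^{2} + A{\left(199 \right)}\right) - 257666 = \left(\left(-230 - 216\right)^{2} - \left(28 - 25472 \left(-4 + 199\right)\right)\right) - 257666 = \left(\left(-446\right)^{2} - \left(28 - 4967040\right)\right) - 257666 = \left(198916 + \left(-28 + 4967040\right)\right) - 257666 = \left(198916 + 4967012\right) - 257666 = 5165928 - 257666 = 4908262$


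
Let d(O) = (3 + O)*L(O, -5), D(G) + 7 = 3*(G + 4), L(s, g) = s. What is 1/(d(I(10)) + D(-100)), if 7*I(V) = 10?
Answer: -49/14145 ≈ -0.0034641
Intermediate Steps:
I(V) = 10/7 (I(V) = (1/7)*10 = 10/7)
D(G) = 5 + 3*G (D(G) = -7 + 3*(G + 4) = -7 + 3*(4 + G) = -7 + (12 + 3*G) = 5 + 3*G)
d(O) = O*(3 + O) (d(O) = (3 + O)*O = O*(3 + O))
1/(d(I(10)) + D(-100)) = 1/(10*(3 + 10/7)/7 + (5 + 3*(-100))) = 1/((10/7)*(31/7) + (5 - 300)) = 1/(310/49 - 295) = 1/(-14145/49) = -49/14145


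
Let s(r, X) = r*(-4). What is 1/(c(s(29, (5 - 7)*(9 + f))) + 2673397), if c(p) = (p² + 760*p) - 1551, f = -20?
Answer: 1/2597142 ≈ 3.8504e-7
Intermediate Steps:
s(r, X) = -4*r
c(p) = -1551 + p² + 760*p
1/(c(s(29, (5 - 7)*(9 + f))) + 2673397) = 1/((-1551 + (-4*29)² + 760*(-4*29)) + 2673397) = 1/((-1551 + (-116)² + 760*(-116)) + 2673397) = 1/((-1551 + 13456 - 88160) + 2673397) = 1/(-76255 + 2673397) = 1/2597142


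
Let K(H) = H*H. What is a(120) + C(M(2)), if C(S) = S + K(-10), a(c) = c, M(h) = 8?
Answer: 228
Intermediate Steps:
K(H) = H**2
C(S) = 100 + S (C(S) = S + (-10)**2 = S + 100 = 100 + S)
a(120) + C(M(2)) = 120 + (100 + 8) = 120 + 108 = 228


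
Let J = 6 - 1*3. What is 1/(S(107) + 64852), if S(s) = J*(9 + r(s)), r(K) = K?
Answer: 1/65200 ≈ 1.5337e-5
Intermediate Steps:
J = 3 (J = 6 - 3 = 3)
S(s) = 27 + 3*s (S(s) = 3*(9 + s) = 27 + 3*s)
1/(S(107) + 64852) = 1/((27 + 3*107) + 64852) = 1/((27 + 321) + 64852) = 1/(348 + 64852) = 1/65200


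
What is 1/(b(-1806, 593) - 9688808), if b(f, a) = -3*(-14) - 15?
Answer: -1/9688781 ≈ -1.0321e-7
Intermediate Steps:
b(f, a) = 27 (b(f, a) = 42 - 15 = 27)
1/(b(-1806, 593) - 9688808) = 1/(27 - 9688808) = 1/(-9688781) = -1/9688781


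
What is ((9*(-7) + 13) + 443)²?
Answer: 154449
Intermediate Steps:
((9*(-7) + 13) + 443)² = ((-63 + 13) + 443)² = (-50 + 443)² = 393² = 154449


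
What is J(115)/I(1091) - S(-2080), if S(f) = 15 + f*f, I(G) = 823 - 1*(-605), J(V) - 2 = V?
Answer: -2059373501/476 ≈ -4.3264e+6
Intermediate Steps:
J(V) = 2 + V
I(G) = 1428 (I(G) = 823 + 605 = 1428)
S(f) = 15 + f**2
J(115)/I(1091) - S(-2080) = (2 + 115)/1428 - (15 + (-2080)**2) = 117*(1/1428) - (15 + 4326400) = 39/476 - 1*4326415 = 39/476 - 4326415 = -2059373501/476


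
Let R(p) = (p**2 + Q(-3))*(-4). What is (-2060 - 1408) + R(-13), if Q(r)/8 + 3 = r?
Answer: -3952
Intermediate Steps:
Q(r) = -24 + 8*r
R(p) = 192 - 4*p**2 (R(p) = (p**2 + (-24 + 8*(-3)))*(-4) = (p**2 + (-24 - 24))*(-4) = (p**2 - 48)*(-4) = (-48 + p**2)*(-4) = 192 - 4*p**2)
(-2060 - 1408) + R(-13) = (-2060 - 1408) + (192 - 4*(-13)**2) = -3468 + (192 - 4*169) = -3468 + (192 - 676) = -3468 - 484 = -3952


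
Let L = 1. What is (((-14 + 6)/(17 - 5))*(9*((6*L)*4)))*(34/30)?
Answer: -816/5 ≈ -163.20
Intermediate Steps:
(((-14 + 6)/(17 - 5))*(9*((6*L)*4)))*(34/30) = (((-14 + 6)/(17 - 5))*(9*((6*1)*4)))*(34/30) = ((-8/12)*(9*(6*4)))*(34*(1/30)) = ((-8*1/12)*(9*24))*(17/15) = -2/3*216*(17/15) = -144*17/15 = -816/5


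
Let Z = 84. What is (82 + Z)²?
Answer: 27556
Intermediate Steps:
(82 + Z)² = (82 + 84)² = 166² = 27556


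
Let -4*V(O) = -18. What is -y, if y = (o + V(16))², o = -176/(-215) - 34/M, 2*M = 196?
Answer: -10973191009/443944900 ≈ -24.717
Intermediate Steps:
M = 98 (M = (½)*196 = 98)
V(O) = 9/2 (V(O) = -¼*(-18) = 9/2)
o = 4969/10535 (o = -176/(-215) - 34/98 = -176*(-1/215) - 34*1/98 = 176/215 - 17/49 = 4969/10535 ≈ 0.47167)
y = 10973191009/443944900 (y = (4969/10535 + 9/2)² = (104753/21070)² = 10973191009/443944900 ≈ 24.717)
-y = -1*10973191009/443944900 = -10973191009/443944900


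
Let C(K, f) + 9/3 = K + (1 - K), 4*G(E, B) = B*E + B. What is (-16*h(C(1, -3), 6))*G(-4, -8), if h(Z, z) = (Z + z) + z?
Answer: -960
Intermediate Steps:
G(E, B) = B/4 + B*E/4 (G(E, B) = (B*E + B)/4 = (B + B*E)/4 = B/4 + B*E/4)
C(K, f) = -2 (C(K, f) = -3 + (K + (1 - K)) = -3 + 1 = -2)
h(Z, z) = Z + 2*z
(-16*h(C(1, -3), 6))*G(-4, -8) = (-16*(-2 + 2*6))*((¼)*(-8)*(1 - 4)) = (-16*(-2 + 12))*((¼)*(-8)*(-3)) = -16*10*6 = -160*6 = -960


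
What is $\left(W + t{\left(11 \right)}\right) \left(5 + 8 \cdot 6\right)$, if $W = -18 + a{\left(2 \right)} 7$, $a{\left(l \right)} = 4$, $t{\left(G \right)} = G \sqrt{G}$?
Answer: $530 + 583 \sqrt{11} \approx 2463.6$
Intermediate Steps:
$t{\left(G \right)} = G^{\frac{3}{2}}$
$W = 10$ ($W = -18 + 4 \cdot 7 = -18 + 28 = 10$)
$\left(W + t{\left(11 \right)}\right) \left(5 + 8 \cdot 6\right) = \left(10 + 11^{\frac{3}{2}}\right) \left(5 + 8 \cdot 6\right) = \left(10 + 11 \sqrt{11}\right) \left(5 + 48\right) = \left(10 + 11 \sqrt{11}\right) 53 = 530 + 583 \sqrt{11}$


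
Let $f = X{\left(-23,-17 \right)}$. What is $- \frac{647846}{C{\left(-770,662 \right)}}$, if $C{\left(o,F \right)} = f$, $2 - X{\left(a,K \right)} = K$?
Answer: $- \frac{647846}{19} \approx -34097.0$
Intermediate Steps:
$X{\left(a,K \right)} = 2 - K$
$f = 19$ ($f = 2 - -17 = 2 + 17 = 19$)
$C{\left(o,F \right)} = 19$
$- \frac{647846}{C{\left(-770,662 \right)}} = - \frac{647846}{19}$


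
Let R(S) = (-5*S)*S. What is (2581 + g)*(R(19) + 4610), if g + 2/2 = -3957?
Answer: -3862485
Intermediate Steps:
g = -3958 (g = -1 - 3957 = -3958)
R(S) = -5*S**2
(2581 + g)*(R(19) + 4610) = (2581 - 3958)*(-5*19**2 + 4610) = -1377*(-5*361 + 4610) = -1377*(-1805 + 4610) = -1377*2805 = -3862485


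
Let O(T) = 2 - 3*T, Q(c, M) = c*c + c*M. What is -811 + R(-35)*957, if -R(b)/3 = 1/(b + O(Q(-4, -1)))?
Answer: -24184/31 ≈ -780.13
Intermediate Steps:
Q(c, M) = c² + M*c
R(b) = -3/(-58 + b) (R(b) = -3/(b + (2 - (-12)*(-1 - 4))) = -3/(b + (2 - (-12)*(-5))) = -3/(b + (2 - 3*20)) = -3/(b + (2 - 60)) = -3/(b - 58) = -3/(-58 + b))
-811 + R(-35)*957 = -811 - 3/(-58 - 35)*957 = -811 - 3/(-93)*957 = -811 - 3*(-1/93)*957 = -811 + (1/31)*957 = -811 + 957/31 = -24184/31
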